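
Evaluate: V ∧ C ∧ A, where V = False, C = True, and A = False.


V = False, C = True, A = False
Step 1: V ∧ C = False AND True = False
Step 2: (False) ∧ A = (False) AND False = False
AND is true only when ALL operands are true.

False


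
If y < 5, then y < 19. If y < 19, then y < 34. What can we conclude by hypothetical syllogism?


Hypothetical syllogism: P → Q, Q → R ⊢ P → R
Premise 1: y < 5 → y < 19
Premise 2: y < 19 → y < 34
Chain the implications: the middle term (y < 19) links the two.
Conclusion: If y < 5, then y < 34.

If y < 5, then y < 34.


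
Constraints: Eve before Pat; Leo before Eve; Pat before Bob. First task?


Constraints: Eve before Pat; Leo before Eve; Pat before Bob
The first task can have nothing scheduled before it, so it must never appear on the right of a 'before'.
Tasks appearing after some 'before': Pat, Eve, Bob.
The only task not in that list is Leo → it is first.

Leo


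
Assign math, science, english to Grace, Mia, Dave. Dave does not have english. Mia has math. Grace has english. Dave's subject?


From clues:
  Grace → english
  Mia → math
By elimination, Dave gets the remaining.

science


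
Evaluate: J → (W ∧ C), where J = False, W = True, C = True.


J = False, W = True, C = True
Step 1: W ∧ C = True AND True = True
Step 2: J → (True): false only when J=True and consequent=False.
Result: True

True


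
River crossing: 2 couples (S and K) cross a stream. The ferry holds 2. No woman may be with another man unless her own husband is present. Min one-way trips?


Label couples S and K.
1. WS+WK → (far: WS,WK; near: HS,HK)
2. WS ←   (far: WK; near: HS,HK,WS)
3. HS+HK → (far: HS,HK,WK; near: WS)
4. HS ←   (far: HK,WK; near: HS,WS)  — HS returns, since WS is alone on near bank
5. HS+WS → (far: all four; near: empty)
Every state respects the constraint.
Minimum trips = 5

5


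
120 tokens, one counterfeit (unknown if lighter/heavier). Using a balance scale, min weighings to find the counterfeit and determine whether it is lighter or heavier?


Let n = 120. 240 possibilities (n tokens × lighter/heavier); each weighing has 3 outcomes.
Bound for k weighings: say the first weighing puts j tokens on each pan. If it tips, the 2j weighed tokens remain suspects (each with a known direction) and k-1 weighings give 3^(k-1) outcomes; 3^(k-1) is odd, so 2j ≤ 3^(k-1) - 1. If it balances, the n - 2j unweighed tokens remain with direction unknown: 2(n - 2j) ≤ 3^(k-1) - 1 by the same parity argument. Adding, n ≤ (3^(k-1) - 1) + (3^(k-1) - 1)/2 = (3^k - 3)/2, and the classical three-group strategy achieves this (3 tokens in 2 weighings, 12 in 3, 39 in 4, 120 in 5).
So we need the smallest k with (3^k - 3)/2 ≥ 120.
k = 4: (3^4 - 3)/2 = 39 < 120 ✗
k = 5: (3^5 - 3)/2 = 120 ≥ 120 ✓

5


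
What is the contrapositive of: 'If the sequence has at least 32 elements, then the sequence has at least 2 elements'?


Original: If the sequence has at least 32 elements, then the sequence has at least 2 elements
Contrapositive: If ¬Q, then ¬P
Negate Q: not (the sequence has at least 2 elements)
Negate P: not (the sequence has at least 32 elements)

If not (the sequence has at least 2 elements), then not (the sequence has at least 32 elements).


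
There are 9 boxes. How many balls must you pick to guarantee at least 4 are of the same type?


Pigeonhole: to guarantee k in one of n categories, need (k-1)×n + 1.
k = 4, n = 9
Minimum = (4-1) × 9 + 1 = 3 × 9 + 1

28


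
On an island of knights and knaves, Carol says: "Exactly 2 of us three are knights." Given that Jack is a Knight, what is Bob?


Carol claims exactly 2 knights among Carol, Jack, Bob.
Given: Jack is a Knight.

Case 1: Carol is a Knight (tells truth)
  Then exactly 2 of the three are knights.
  Counting Carol, Jack: 2 knight(s) so far. Need 0 more → Bob = Knave.
Case 2: Carol is a Knave (lies)
  Then the count is NOT 2.
  If Bob = Knight, count = 2 = 2 → claim would be true, contradicts lie.
  If Bob = Knave, count = 1 ≠ 2 → lie confirmed ✓

Bob is a Knave.

Knave


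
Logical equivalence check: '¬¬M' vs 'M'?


Expression 1: ¬¬M
Expression 2: M
Truth table (M | Expr1 Expr2):
  T |   T     T
  F |   F     F
All 2 rows agree, so the expressions are logically equivalent.

Yes


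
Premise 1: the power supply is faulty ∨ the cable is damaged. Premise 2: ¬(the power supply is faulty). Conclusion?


Disjunctive syllogism: P ∨ Q, ¬P ⊢ Q
Disjunction: the power supply is faulty ∨ the cable is damaged
We know it is not the case that the power supply is faulty.
By disjunctive syllogism, the other disjunct must be true.

The cable is damaged


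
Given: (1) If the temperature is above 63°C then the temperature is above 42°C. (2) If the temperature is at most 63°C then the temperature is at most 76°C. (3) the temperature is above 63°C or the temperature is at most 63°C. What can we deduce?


Constructive dilemma: (P → Q) ∧ (R → S), P ∨ R ⊢ Q ∨ S
Premise 1: the temperature is above 63°C → the temperature is above 42°C
Premise 2: the temperature is at most 63°C → the temperature is at most 76°C
Premise 3: the temperature is above 63°C ∨ the temperature is at most 63°C
Case 1: Assuming the temperature is above 63°C, then by Premise 1, the temperature is above 42°C.
Case 2: Assuming the temperature is at most 63°C, then by Premise 2, the temperature is at most 76°C.
Since one of the temperature is above 63°C or the temperature is at most 63°C must hold, we get the temperature is above 42°C or the temperature is at most 76°C.

The temperature is above 42°C or the temperature is at most 76°C.


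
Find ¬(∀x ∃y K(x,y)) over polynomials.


Original: ∀x ∃y K(x,y)
Rule: ¬∀→∃, ¬∃→∀, negate predicate.
Negation: ∃x ∀y ¬K(x,y)

∃x ∀y ¬K(x,y)


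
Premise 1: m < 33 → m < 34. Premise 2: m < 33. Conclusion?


Modus ponens: P → Q, P ⊢ Q
P: m < 33
Q: m < 34
We have P → Q and P is true.
By modus ponens, Q must be true.

m < 34


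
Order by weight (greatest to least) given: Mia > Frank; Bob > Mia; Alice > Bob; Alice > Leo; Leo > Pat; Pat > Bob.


Constraints: Mia > Frank; Bob > Mia; Alice > Bob; Alice > Leo; Leo > Pat; Pat > Bob
Method: at each step, the next-highest is the one remaining person who never appears on the smaller side of a constraint between remaining people.
  Step 1: remaining {Frank, Bob, Leo, Pat, Alice, Mia}; on the smaller side: {Frank, Bob, Leo, Pat, Mia} → Alice is next (Alice > Bob; Alice > Leo).
  Step 2: remaining {Frank, Bob, Leo, Pat, Mia}; on the smaller side: {Frank, Bob, Pat, Mia} → Leo is next (Leo > Pat).
  Step 3: remaining {Frank, Bob, Pat, Mia}; on the smaller side: {Frank, Bob, Mia} → Pat is next (Pat > Bob).
  Step 4: remaining {Frank, Bob, Mia}; on the smaller side: {Frank, Mia} → Bob is next (Bob > Mia).
  Step 5: remaining {Frank, Mia}; on the smaller side: {Frank} → Mia is next (Mia > Frank).
  Step 6: only Frank remains → lowest.
Final ranking (highest to lowest):

Alice > Leo > Pat > Bob > Mia > Frank


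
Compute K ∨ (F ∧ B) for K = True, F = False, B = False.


K = True, F = False, B = False
Step 1: F ∧ B = False AND False = False
Step 2: K ∨ False = True OR False = True
AND evaluated first (higher precedence); then OR applied.

True


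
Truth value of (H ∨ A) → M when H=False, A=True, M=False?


H = False, A = True, M = False
Expression: (H ∨ A) → M
Step 1: H ∨ A = False OR True = True
Step 2: (True) → M = True → False (false only if antecedent True and consequent False) = False

False


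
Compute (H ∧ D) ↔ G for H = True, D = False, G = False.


H = True, D = False, G = False
Step 1: H ∧ D = True AND False = False
Step 2: (False) ↔ G: true when both sides have same truth value.
Result: False ↔ False = True

True


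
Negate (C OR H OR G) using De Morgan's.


De Morgan's law: ¬(P ∨ Q ∨ R) ≡ ¬P ∧ ¬Q ∧ ¬R
¬(C ∨ H ∨ G) = ¬C ∧ ¬H ∧ ¬G

¬C ∧ ¬H ∧ ¬G


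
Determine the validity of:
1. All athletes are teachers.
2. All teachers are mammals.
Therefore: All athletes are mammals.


Premise 1: All athletes are teachers.
Premise 2: All teachers are mammals.
Conclusion: All athletes are mammals.
Barbara syllogism (AAA-1): All A are B, All B are C → All A are C.
Middle term (teachers) distributed in premise 2.

Valid


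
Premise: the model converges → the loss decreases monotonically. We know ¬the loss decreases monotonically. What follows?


Modus tollens: P → Q, ¬Q ⊢ ¬P
P: the model converges
Q: the loss decreases monotonically
We have P → Q and Q is false.
By modus tollens, P must be false.

It is not the case that the model converges


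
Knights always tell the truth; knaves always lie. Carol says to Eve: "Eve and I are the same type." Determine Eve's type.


Carol says: "Eve and I are the same type."
Case 1: Carol is a Knight (truth-teller)
  Statement is true → they ARE the same → Eve is also a Knight
Case 2: Carol is a Knave (liar)
  Statement is false → they are NOT the same → Eve is a Knight
In both cases, Eve is a Knight.

Knight


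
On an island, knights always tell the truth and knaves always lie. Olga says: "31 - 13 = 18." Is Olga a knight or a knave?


Statement: "31 - 13 = 18."
Actual: 31 - 13 = 18
Claimed: 18
Statement is TRUE → Olga tells the truth → Knight

Knight


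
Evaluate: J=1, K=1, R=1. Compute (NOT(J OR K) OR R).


J OR K = 1
NOT(1) = 0
0 OR 1 = 1

1


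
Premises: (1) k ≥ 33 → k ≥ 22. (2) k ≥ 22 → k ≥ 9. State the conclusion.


Hypothetical syllogism: P → Q, Q → R ⊢ P → R
Premise 1: k ≥ 33 → k ≥ 22
Premise 2: k ≥ 22 → k ≥ 9
Chain the implications: the middle term (k ≥ 22) links the two.
Conclusion: If k ≥ 33, then k ≥ 9.

If k ≥ 33, then k ≥ 9.


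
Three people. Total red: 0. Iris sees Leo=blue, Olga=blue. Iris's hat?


Total red = 0, seen red = 0
Own red = 0 - 0 = 0
Iris's hat is blue.

blue


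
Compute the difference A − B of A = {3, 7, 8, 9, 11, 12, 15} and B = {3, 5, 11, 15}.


A = {3, 7, 8, 9, 11, 12, 15}
B = {3, 5, 11, 15}
Operation: difference A − B
In A but not B: 7, 8, 9, 12

{7, 8, 9, 12}


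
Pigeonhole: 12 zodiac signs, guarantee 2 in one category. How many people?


Pigeonhole: to guarantee k in one of n categories, need (k-1)×n + 1.
k = 2, n = 12
Minimum = (2-1) × 12 + 1 = 1 × 12 + 1

13


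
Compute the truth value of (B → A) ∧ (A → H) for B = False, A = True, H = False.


B = False, A = True, H = False
Step 1: B → A is false only when B=True and A=False. Result: True
Step 2: A → H is false only when A=True and H=False. Result: False
Step 3: True ∧ False = False

False


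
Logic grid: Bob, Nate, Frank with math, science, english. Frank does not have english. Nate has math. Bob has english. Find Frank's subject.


From clues:
  Nate → math
  Bob → english
By elimination, Frank gets the remaining.

science


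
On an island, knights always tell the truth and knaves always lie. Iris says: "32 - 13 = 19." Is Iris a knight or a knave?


Statement: "32 - 13 = 19."
Actual: 32 - 13 = 19
Claimed: 19
Statement is TRUE → Iris tells the truth → Knight

Knight


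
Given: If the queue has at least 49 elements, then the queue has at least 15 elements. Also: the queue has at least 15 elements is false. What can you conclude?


Modus tollens: P → Q, ¬Q ⊢ ¬P
P: the queue has at least 49 elements
Q: the queue has at least 15 elements
We have P → Q and Q is false.
By modus tollens, P must be false.

It is not the case that the queue has at least 49 elements


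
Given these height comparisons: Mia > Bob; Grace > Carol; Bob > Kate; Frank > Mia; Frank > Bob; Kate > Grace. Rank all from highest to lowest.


Constraints: Mia > Bob; Grace > Carol; Bob > Kate; Frank > Mia; Frank > Bob; Kate > Grace
Method: at each step, the next-highest is the one remaining person who never appears on the smaller side of a constraint between remaining people.
  Step 1: remaining {Bob, Carol, Frank, Grace, Mia, Kate}; on the smaller side: {Bob, Carol, Grace, Mia, Kate} → Frank is next (Frank > Mia; Frank > Bob).
  Step 2: remaining {Bob, Carol, Grace, Mia, Kate}; on the smaller side: {Bob, Carol, Grace, Kate} → Mia is next (Mia > Bob).
  Step 3: remaining {Bob, Carol, Grace, Kate}; on the smaller side: {Carol, Grace, Kate} → Bob is next (Bob > Kate).
  Step 4: remaining {Carol, Grace, Kate}; on the smaller side: {Carol, Grace} → Kate is next (Kate > Grace).
  Step 5: remaining {Carol, Grace}; on the smaller side: {Carol} → Grace is next (Grace > Carol).
  Step 6: only Carol remains → lowest.
Final ranking (highest to lowest):

Frank > Mia > Bob > Kate > Grace > Carol


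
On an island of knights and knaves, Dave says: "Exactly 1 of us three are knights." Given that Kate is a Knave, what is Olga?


Dave claims exactly 1 knights among Dave, Kate, Olga.
Given: Kate is a Knave.

Case 1: Dave is a Knight (tells truth)
  Then exactly 1 of the three are knights.
  Counting Dave, Kate: 1 knight(s) so far. Need 0 more → Olga = Knave.
Case 2: Dave is a Knave (lies)
  Then the count is NOT 1.
  If Olga = Knight, count = 1 = 1 → claim would be true, contradicts lie.
  If Olga = Knave, count = 0 ≠ 1 → lie confirmed ✓

Olga is a Knave.

Knave


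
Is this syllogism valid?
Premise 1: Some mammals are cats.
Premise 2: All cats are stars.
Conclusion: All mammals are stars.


Premise 1: Some mammals are cats.
Premise 2: All cats are stars.
Conclusion: All mammals are stars.
Fallacy: illicit minor. The minor term (mammals) is distributed in the conclusion ('All mammals ...') but undistributed in its premise ('Some mammals are cats' doesn't cover all mammals).
Only 'Some mammals are stars' follows, not 'All'.

Invalid


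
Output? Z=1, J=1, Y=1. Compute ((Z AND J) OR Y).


Z AND J = 1&1 = 1
1 OR 1 = 1

1


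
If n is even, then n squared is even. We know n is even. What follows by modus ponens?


Modus ponens: P → Q, P ⊢ Q
P: n is even
Q: n squared is even
We have P → Q and P is true.
By modus ponens, Q must be true.

n squared is even


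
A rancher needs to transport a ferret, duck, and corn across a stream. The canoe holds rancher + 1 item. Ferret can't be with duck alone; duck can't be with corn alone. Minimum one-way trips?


1. rancher+duck → 2. rancher ← 3. rancher+ferret → 4. rancher+duck ← 5. rancher+corn → 6. rancher ← 7. rancher+duck →
Minimum trips = 7

7


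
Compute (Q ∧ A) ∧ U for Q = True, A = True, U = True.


Q = True, A = True, U = True
Step 1: Q ∧ A = True AND True = True
Step 2: True ∧ U = True AND True = True
AND is true only when ALL operands are true.

True


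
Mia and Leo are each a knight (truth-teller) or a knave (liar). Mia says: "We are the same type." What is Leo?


Mia says: "We are the same type."
Case 1: Mia is a Knight (truth-teller)
  Statement is true → they ARE the same → Leo is also a Knight
Case 2: Mia is a Knave (liar)
  Statement is false → they are NOT the same → Leo is a Knight
In both cases, Leo is a Knight.

Knight


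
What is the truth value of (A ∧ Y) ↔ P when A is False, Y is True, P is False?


A = False, Y = True, P = False
Step 1: A ∧ Y = False AND True = False
Step 2: (False) ↔ P: true when both sides have same truth value.
Result: False ↔ False = True

True


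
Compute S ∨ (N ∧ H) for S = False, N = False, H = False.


S = False, N = False, H = False
Step 1: N ∧ H = False AND False = False
Step 2: S ∨ False = False OR False = False
AND evaluated first (higher precedence); then OR applied.

False


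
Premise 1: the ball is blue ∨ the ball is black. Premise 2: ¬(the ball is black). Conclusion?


Disjunctive syllogism: P ∨ Q, ¬P ⊢ Q
Disjunction: the ball is blue ∨ the ball is black
We know it is not the case that the ball is black.
By disjunctive syllogism, the other disjunct must be true.

The ball is blue


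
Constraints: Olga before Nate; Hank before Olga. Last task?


Constraints: Olga before Nate; Hank before Olga
The last task can have nothing scheduled after it, so it must never appear on the left of a 'before'.
Tasks appearing before some other task: Olga, Hank.
The only task not in that list is Nate → it is last.

Nate


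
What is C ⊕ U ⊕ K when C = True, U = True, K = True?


C = True, U = True, K = True
Step 1: C ⊕ U = True XOR True = False
Step 2: False ⊕ K = False XOR True = True
XOR is true when an odd number of operands are true.

True


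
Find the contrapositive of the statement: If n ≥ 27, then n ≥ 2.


Original: If n ≥ 27, then n ≥ 2
Contrapositive: If ¬Q, then ¬P
Negate Q: not (n ≥ 2)
Negate P: not (n ≥ 27)

If not (n ≥ 2), then not (n ≥ 27).


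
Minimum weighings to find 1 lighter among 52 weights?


Each weighing has 3 outcomes (left heavy / balance / right heavy), so k weighings distinguish at most 3^k cases; splitting into three near-equal groups achieves this.
Need 3^k ≥ 52: 3^3 = 27 < 52 ≤ 3^4 = 81
k = ⌈log₃(52)⌉ = 4

4


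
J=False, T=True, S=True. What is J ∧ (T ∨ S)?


J = False, T = True, S = True
Expression: J ∧ (T ∨ S)
Step 1: T ∨ S = True OR True = True
Step 2: J ∧ (True) = False AND True = False

False


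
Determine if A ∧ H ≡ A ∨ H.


Expression 1: A ∧ H
Expression 2: A ∨ H
Truth table (A H | Expr1 Expr2):
  T T |   T     T
  T F |   F     T   ← differ
  F T |   F     T   ← differ
  F F |   F     F
Counterexample: A=T, H=F gives Expr1 = F but Expr2 = T, so the expressions are NOT logically equivalent.

No


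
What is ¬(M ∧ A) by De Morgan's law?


De Morgan's law: ¬(P ∧ Q) ≡ ¬P ∨ ¬Q
¬(M ∧ A) = ¬M ∨ ¬A

¬M ∨ ¬A


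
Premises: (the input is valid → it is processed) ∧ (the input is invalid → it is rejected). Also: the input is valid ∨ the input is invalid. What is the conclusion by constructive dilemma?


Constructive dilemma: (P → Q) ∧ (R → S), P ∨ R ⊢ Q ∨ S
Premise 1: the input is valid → it is processed
Premise 2: the input is invalid → it is rejected
Premise 3: the input is valid ∨ the input is invalid
Case 1: Assuming the input is valid, then by Premise 1, it is processed.
Case 2: Assuming the input is invalid, then by Premise 2, it is rejected.
Since one of the input is valid or the input is invalid must hold, we get it is processed or it is rejected.

It is processed or it is rejected.


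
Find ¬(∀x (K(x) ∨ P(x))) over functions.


Original: ∀x (K(x) ∨ P(x))
Rule: ¬∀→∃, ¬∃→∀, negate predicate.
Negation: ∃x (¬K(x) ∧ ¬P(x))

∃x (¬K(x) ∧ ¬P(x))


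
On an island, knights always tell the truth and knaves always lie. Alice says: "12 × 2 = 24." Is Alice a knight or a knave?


Statement: "12 × 2 = 24."
Actual: 12 × 2 = 24
Claimed: 24
Statement is TRUE → Alice tells the truth → Knight

Knight


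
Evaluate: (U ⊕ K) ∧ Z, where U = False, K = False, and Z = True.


U = False, K = False, Z = True
Step 1: U ⊕ K = False XOR False = False
Step 2: False ∧ Z = False AND True = False
XOR true when exactly one of U,K is true; then AND with Z.

False


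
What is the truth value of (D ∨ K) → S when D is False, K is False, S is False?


D = False, K = False, S = False
Step 1: D ∨ K = False OR False = False
Step 2: (False) → S: false only when antecedent=True and S=False.
Result: True

True


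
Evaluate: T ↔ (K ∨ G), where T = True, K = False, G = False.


T = True, K = False, G = False
Step 1: K ∨ G = False OR False = False
Step 2: T ↔ (False): true when both sides have same truth value.
Result: True ↔ False = False

False


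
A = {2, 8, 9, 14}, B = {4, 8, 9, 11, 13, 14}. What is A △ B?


A = {2, 8, 9, 14}
B = {4, 8, 9, 11, 13, 14}
Operation: symmetric difference
In A only: [2], in B only: [4, 11, 13]

{2, 4, 11, 13}


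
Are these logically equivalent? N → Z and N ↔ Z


Expression 1: N → Z
Expression 2: N ↔ Z
Truth table (N Z | Expr1 Expr2):
  T T |   T     T
  T F |   F     F
  F T |   T     F   ← differ
  F F |   T     T
Counterexample: N=F, Z=T gives Expr1 = T but Expr2 = F, so the expressions are NOT logically equivalent.

No


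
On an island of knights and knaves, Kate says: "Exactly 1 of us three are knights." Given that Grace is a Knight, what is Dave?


Kate claims exactly 1 knights among Kate, Grace, Dave.
Given: Grace is a Knight.

Case 1: Kate is a Knight (tells truth)
  Then exactly 1 of the three are knights.
  Counting Kate, Grace: 2 knight(s) so far. Need -1 more → impossible.
Case 2: Kate is a Knave (lies)
  Then the count is NOT 1.
  If Dave = Knave, count = 1 = 1 → claim would be true, contradicts lie.
  If Dave = Knight, count = 2 ≠ 1 → lie confirmed ✓

Dave is a Knight.

Knight


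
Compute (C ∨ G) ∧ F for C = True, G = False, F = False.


C = True, G = False, F = False
Step 1: C ∨ G = True OR False = True
Step 2: True ∧ F = True AND False = False
OR is true when at least one operand is true; AND requires both.

False


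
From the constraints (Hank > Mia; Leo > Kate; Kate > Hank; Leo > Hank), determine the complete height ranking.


Constraints: Hank > Mia; Leo > Kate; Kate > Hank; Leo > Hank
Method: at each step, the next-highest is the one remaining person who never appears on the smaller side of a constraint between remaining people.
  Step 1: remaining {Leo, Hank, Mia, Kate}; on the smaller side: {Hank, Mia, Kate} → Leo is next (Leo > Kate; Leo > Hank).
  Step 2: remaining {Hank, Mia, Kate}; on the smaller side: {Hank, Mia} → Kate is next (Kate > Hank).
  Step 3: remaining {Hank, Mia}; on the smaller side: {Mia} → Hank is next (Hank > Mia).
  Step 4: only Mia remains → lowest.
Final ranking (highest to lowest):

Leo > Kate > Hank > Mia


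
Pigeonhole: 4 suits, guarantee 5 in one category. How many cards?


Pigeonhole: to guarantee k in one of n categories, need (k-1)×n + 1.
k = 5, n = 4
Minimum = (5-1) × 4 + 1 = 4 × 4 + 1

17


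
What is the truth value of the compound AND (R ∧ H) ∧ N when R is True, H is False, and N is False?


R = True, H = False, N = False
Step 1: R ∧ H = True AND False = False
Step 2: False ∧ N = False AND False = False
AND is true only when ALL operands are true.

False


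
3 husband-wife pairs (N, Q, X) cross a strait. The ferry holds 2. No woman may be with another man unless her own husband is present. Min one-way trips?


Label couples N, Q, X (H = husband, W = wife).
Counting alone: 6 people, the ferry carries 2 and someone must bring it back, so each round trip nets at most +1 on the far side until the last crossing → at least 9 trips. The jealousy constraint makes 9 impossible; the shortest valid schedule has 11:
1. WN+WQ →  (far: WN,WQ; near: HN,HQ,HX,WX)
2. WN ←       (far: WQ; near: HN,HQ,HX,WN,WX)
3. WN+WX →  (far: WN,WQ,WX; near: HN,HQ,HX)
4. WN ←       (far: WQ,WX; near: HN,HQ,HX,WN)
5. HQ+HX →  (far: HQ,WQ,HX,WX; near: HN,WN)
6. HQ+WQ ←  (far: HX,WX; near: HN,WN,HQ,WQ)
7. HN+HQ →  (far: HN,HQ,HX,WX; near: WN,WQ)
8. WX ←       (far: HN,HQ,HX; near: WN,WQ,WX)
9. WN+WQ →  (far: HN,WN,HQ,WQ,HX; near: WX)
10. HX ←      (far: HN,WN,HQ,WQ; near: HX,WX)
11. HX+WX → (far: all six; near: empty)
In every state each wife is either with her husband or with no other man.
Minimum trips = 11

11


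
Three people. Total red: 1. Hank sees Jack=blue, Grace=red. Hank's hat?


Total red = 1, seen red = 1
Own red = 1 - 1 = 0
Hank's hat is blue.

blue


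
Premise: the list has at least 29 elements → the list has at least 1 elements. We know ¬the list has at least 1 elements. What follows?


Modus tollens: P → Q, ¬Q ⊢ ¬P
P: the list has at least 29 elements
Q: the list has at least 1 elements
We have P → Q and Q is false.
By modus tollens, P must be false.

It is not the case that the list has at least 29 elements


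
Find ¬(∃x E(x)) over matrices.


Original: ∃x E(x)
Rule: ¬∀→∃, ¬∃→∀, negate predicate.
Negation: ∀x ¬E(x)

∀x ¬E(x)


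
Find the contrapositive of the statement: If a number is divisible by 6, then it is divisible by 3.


Original: If a number is divisible by 6, then it is divisible by 3
Contrapositive: If ¬Q, then ¬P
Negate Q: not (it is divisible by 3)
Negate P: not (a number is divisible by 6)

If not (it is divisible by 3), then not (a number is divisible by 6).


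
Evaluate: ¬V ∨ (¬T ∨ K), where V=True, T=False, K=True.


V = True, T = False, K = True
Expression: ¬V ∨ (¬T ∨ K)
Step 1: ¬T = NOT False = True
Step 2: ¬T ∨ K = True OR True = True
Step 3: ¬V = NOT True = False
Step 4: (False) ∨ (True) = False OR True = True

True


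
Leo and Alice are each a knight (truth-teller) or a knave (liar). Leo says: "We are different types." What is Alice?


Leo says: "We are different types."
Case 1: Leo is a Knight (truth-teller)
  Statement is true → they ARE different → Alice is a Knave
Case 2: Leo is a Knave (liar)
  Statement is false → they are NOT different → Alice is a Knave
In both cases, Alice is a Knave.

Knave


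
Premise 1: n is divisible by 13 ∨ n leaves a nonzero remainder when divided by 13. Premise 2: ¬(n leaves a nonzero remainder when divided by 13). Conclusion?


Disjunctive syllogism: P ∨ Q, ¬P ⊢ Q
Disjunction: n is divisible by 13 ∨ n leaves a nonzero remainder when divided by 13
We know it is not the case that n leaves a nonzero remainder when divided by 13.
By disjunctive syllogism, the other disjunct must be true.

n is divisible by 13


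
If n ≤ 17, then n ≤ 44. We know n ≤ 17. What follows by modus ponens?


Modus ponens: P → Q, P ⊢ Q
P: n ≤ 17
Q: n ≤ 44
We have P → Q and P is true.
By modus ponens, Q must be true.

n ≤ 44


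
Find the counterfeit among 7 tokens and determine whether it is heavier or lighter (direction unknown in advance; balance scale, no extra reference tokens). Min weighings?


Let n = 7. 14 possibilities (n tokens × lighter/heavier); each weighing has 3 outcomes.
Bound for k weighings: say the first weighing puts j tokens on each pan. If it tips, the 2j weighed tokens remain suspects (each with a known direction) and k-1 weighings give 3^(k-1) outcomes; 3^(k-1) is odd, so 2j ≤ 3^(k-1) - 1. If it balances, the n - 2j unweighed tokens remain with direction unknown: 2(n - 2j) ≤ 3^(k-1) - 1 by the same parity argument. Adding, n ≤ (3^(k-1) - 1) + (3^(k-1) - 1)/2 = (3^k - 3)/2, and the classical three-group strategy achieves this (3 tokens in 2 weighings, 12 in 3, 39 in 4, 120 in 5).
So we need the smallest k with (3^k - 3)/2 ≥ 7.
k = 2: (3^2 - 3)/2 = 3 < 7 ✗
k = 3: (3^3 - 3)/2 = 12 ≥ 7 ✓

3


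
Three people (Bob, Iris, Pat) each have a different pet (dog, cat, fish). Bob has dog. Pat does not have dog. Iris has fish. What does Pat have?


From clues:
  Bob → dog
  Iris → fish
By elimination, Pat gets the remaining.

cat


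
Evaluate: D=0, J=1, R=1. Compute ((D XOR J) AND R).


D XOR J = 0^1 = 1
1 AND 1 = 1

1


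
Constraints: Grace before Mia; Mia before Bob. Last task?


Constraints: Grace before Mia; Mia before Bob
The last task can have nothing scheduled after it, so it must never appear on the left of a 'before'.
Tasks appearing before some other task: Grace, Mia.
The only task not in that list is Bob → it is last.

Bob


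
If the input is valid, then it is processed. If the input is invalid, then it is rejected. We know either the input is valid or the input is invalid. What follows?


Constructive dilemma: (P → Q) ∧ (R → S), P ∨ R ⊢ Q ∨ S
Premise 1: the input is valid → it is processed
Premise 2: the input is invalid → it is rejected
Premise 3: the input is valid ∨ the input is invalid
Case 1: Assuming the input is valid, then by Premise 1, it is processed.
Case 2: Assuming the input is invalid, then by Premise 2, it is rejected.
Since one of the input is valid or the input is invalid must hold, we get it is processed or it is rejected.

It is processed or it is rejected.


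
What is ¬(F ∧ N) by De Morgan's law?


De Morgan's law: ¬(P ∧ Q) ≡ ¬P ∨ ¬Q
¬(F ∧ N) = ¬F ∨ ¬N

¬F ∨ ¬N


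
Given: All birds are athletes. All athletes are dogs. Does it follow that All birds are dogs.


Premise 1: All birds are athletes.
Premise 2: All athletes are dogs.
Conclusion: All birds are dogs.
Barbara syllogism (AAA-1): All A are B, All B are C → All A are C.
Middle term (athletes) distributed in premise 2.

Valid


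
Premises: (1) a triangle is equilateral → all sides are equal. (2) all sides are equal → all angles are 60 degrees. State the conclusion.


Hypothetical syllogism: P → Q, Q → R ⊢ P → R
Premise 1: a triangle is equilateral → all sides are equal
Premise 2: all sides are equal → all angles are 60 degrees
Chain the implications: the middle term (all sides are equal) links the two.
Conclusion: If a triangle is equilateral, then all angles are 60 degrees.

If a triangle is equilateral, then all angles are 60 degrees.


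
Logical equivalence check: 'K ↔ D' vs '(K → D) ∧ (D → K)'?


Expression 1: K ↔ D
Expression 2: (K → D) ∧ (D → K)
Truth table (K D | Expr1 Expr2):
  T T |   T     T
  T F |   F     F
  F T |   F     F
  F F |   T     T
All 4 rows agree, so the expressions are logically equivalent.

Yes


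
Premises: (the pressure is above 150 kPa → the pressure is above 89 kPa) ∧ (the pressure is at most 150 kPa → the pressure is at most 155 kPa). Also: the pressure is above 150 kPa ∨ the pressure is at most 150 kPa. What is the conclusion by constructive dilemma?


Constructive dilemma: (P → Q) ∧ (R → S), P ∨ R ⊢ Q ∨ S
Premise 1: the pressure is above 150 kPa → the pressure is above 89 kPa
Premise 2: the pressure is at most 150 kPa → the pressure is at most 155 kPa
Premise 3: the pressure is above 150 kPa ∨ the pressure is at most 150 kPa
Case 1: Assuming the pressure is above 150 kPa, then by Premise 1, the pressure is above 89 kPa.
Case 2: Assuming the pressure is at most 150 kPa, then by Premise 2, the pressure is at most 155 kPa.
Since one of the pressure is above 150 kPa or the pressure is at most 150 kPa must hold, we get the pressure is above 89 kPa or the pressure is at most 155 kPa.

The pressure is above 89 kPa or the pressure is at most 155 kPa.


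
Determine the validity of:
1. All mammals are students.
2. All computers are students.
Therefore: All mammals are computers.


Premise 1: All mammals are students.
Premise 2: All computers are students.
Conclusion: All mammals are computers.
Fallacy: undistributed middle. students is predicate in both.
Counterexample: mammals and computers could be disjoint subsets of students.

Invalid


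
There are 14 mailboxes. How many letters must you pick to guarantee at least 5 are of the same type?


Pigeonhole: to guarantee k in one of n categories, need (k-1)×n + 1.
k = 5, n = 14
Minimum = (5-1) × 14 + 1 = 4 × 14 + 1

57


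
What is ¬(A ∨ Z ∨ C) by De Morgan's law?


De Morgan's law: ¬(P ∨ Q ∨ R) ≡ ¬P ∧ ¬Q ∧ ¬R
¬(A ∨ Z ∨ C) = ¬A ∧ ¬Z ∧ ¬C

¬A ∧ ¬Z ∧ ¬C


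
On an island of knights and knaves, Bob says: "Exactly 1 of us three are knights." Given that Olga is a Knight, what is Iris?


Bob claims exactly 1 knights among Bob, Olga, Iris.
Given: Olga is a Knight.

Case 1: Bob is a Knight (tells truth)
  Then exactly 1 of the three are knights.
  Counting Bob, Olga: 2 knight(s) so far. Need -1 more → impossible.
Case 2: Bob is a Knave (lies)
  Then the count is NOT 1.
  If Iris = Knave, count = 1 = 1 → claim would be true, contradicts lie.
  If Iris = Knight, count = 2 ≠ 1 → lie confirmed ✓

Iris is a Knight.

Knight


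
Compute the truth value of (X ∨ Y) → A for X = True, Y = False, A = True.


X = True, Y = False, A = True
Step 1: X ∨ Y = True OR False = True
Step 2: (True) → A: false only when antecedent=True and A=False.
Result: True

True


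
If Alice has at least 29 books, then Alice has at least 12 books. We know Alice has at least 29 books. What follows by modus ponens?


Modus ponens: P → Q, P ⊢ Q
P: Alice has at least 29 books
Q: Alice has at least 12 books
We have P → Q and P is true.
By modus ponens, Q must be true.

Alice has at least 12 books


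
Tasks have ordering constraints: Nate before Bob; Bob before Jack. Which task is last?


Constraints: Nate before Bob; Bob before Jack
The last task can have nothing scheduled after it, so it must never appear on the left of a 'before'.
Tasks appearing before some other task: Nate, Bob.
The only task not in that list is Jack → it is last.

Jack


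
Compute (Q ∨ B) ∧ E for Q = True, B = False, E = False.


Q = True, B = False, E = False
Step 1: Q ∨ B = True OR False = True
Step 2: True ∧ E = True AND False = False
OR is true when at least one operand is true; AND requires both.

False


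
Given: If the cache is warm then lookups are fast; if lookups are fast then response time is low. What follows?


Hypothetical syllogism: P → Q, Q → R ⊢ P → R
Premise 1: the cache is warm → lookups are fast
Premise 2: lookups are fast → response time is low
Chain the implications: the middle term (lookups are fast) links the two.
Conclusion: If the cache is warm, then response time is low.

If the cache is warm, then response time is low.


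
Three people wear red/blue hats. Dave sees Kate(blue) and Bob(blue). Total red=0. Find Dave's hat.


Total red = 0, seen red = 0
Own red = 0 - 0 = 0
Dave's hat is blue.

blue


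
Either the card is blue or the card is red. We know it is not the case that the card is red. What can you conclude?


Disjunctive syllogism: P ∨ Q, ¬P ⊢ Q
Disjunction: the card is blue ∨ the card is red
We know it is not the case that the card is red.
By disjunctive syllogism, the other disjunct must be true.

The card is blue


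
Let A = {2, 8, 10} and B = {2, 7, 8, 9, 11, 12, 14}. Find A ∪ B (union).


A = {2, 8, 10}
B = {2, 7, 8, 9, 11, 12, 14}
Operation: union
All elements combined: 2, 7, 8, 9, 10, 11, 12, 14

{2, 7, 8, 9, 10, 11, 12, 14}


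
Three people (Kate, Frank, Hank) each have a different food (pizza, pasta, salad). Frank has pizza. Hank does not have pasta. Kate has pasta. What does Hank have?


From clues:
  Frank → pizza
  Kate → pasta
By elimination, Hank gets the remaining.

salad


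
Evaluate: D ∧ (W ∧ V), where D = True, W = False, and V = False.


D = True, W = False, V = False
Step 1: W ∧ V = False AND False = False
Step 2: D ∧ False = True AND False = False
AND is true only when ALL operands are true.

False


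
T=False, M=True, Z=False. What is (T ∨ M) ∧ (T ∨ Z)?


T = False, M = True, Z = False
Expression: (T ∨ M) ∧ (T ∨ Z)
Step 1: T ∨ M = False OR True = True
Step 2: T ∨ Z = False OR False = False
Step 3: (True) ∧ (False) = True AND False = False

False


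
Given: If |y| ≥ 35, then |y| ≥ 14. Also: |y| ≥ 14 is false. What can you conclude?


Modus tollens: P → Q, ¬Q ⊢ ¬P
P: |y| ≥ 35
Q: |y| ≥ 14
We have P → Q and Q is false.
By modus tollens, P must be false.

It is not the case that |y| ≥ 35


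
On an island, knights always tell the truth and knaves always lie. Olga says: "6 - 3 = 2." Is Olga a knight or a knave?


Statement: "6 - 3 = 2."
Actual: 6 - 3 = 3
Claimed: 2
Statement is FALSE → Olga lies → Knave

Knave


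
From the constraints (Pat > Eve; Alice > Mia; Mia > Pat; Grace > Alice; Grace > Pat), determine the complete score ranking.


Constraints: Pat > Eve; Alice > Mia; Mia > Pat; Grace > Alice; Grace > Pat
Method: at each step, the next-highest is the one remaining person who never appears on the smaller side of a constraint between remaining people.
  Step 1: remaining {Mia, Eve, Pat, Alice, Grace}; on the smaller side: {Mia, Eve, Pat, Alice} → Grace is next (Grace > Alice; Grace > Pat).
  Step 2: remaining {Mia, Eve, Pat, Alice}; on the smaller side: {Mia, Eve, Pat} → Alice is next (Alice > Mia).
  Step 3: remaining {Mia, Eve, Pat}; on the smaller side: {Eve, Pat} → Mia is next (Mia > Pat).
  Step 4: remaining {Eve, Pat}; on the smaller side: {Eve} → Pat is next (Pat > Eve).
  Step 5: only Eve remains → lowest.
Final ranking (highest to lowest):

Grace > Alice > Mia > Pat > Eve


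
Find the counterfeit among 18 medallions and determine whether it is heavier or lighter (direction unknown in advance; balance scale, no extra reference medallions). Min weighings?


Let n = 18. 36 possibilities (n medallions × lighter/heavier); each weighing has 3 outcomes.
Bound for k weighings: say the first weighing puts j medallions on each pan. If it tips, the 2j weighed medallions remain suspects (each with a known direction) and k-1 weighings give 3^(k-1) outcomes; 3^(k-1) is odd, so 2j ≤ 3^(k-1) - 1. If it balances, the n - 2j unweighed medallions remain with direction unknown: 2(n - 2j) ≤ 3^(k-1) - 1 by the same parity argument. Adding, n ≤ (3^(k-1) - 1) + (3^(k-1) - 1)/2 = (3^k - 3)/2, and the classical three-group strategy achieves this (3 medallions in 2 weighings, 12 in 3, 39 in 4, 120 in 5).
So we need the smallest k with (3^k - 3)/2 ≥ 18.
k = 3: (3^3 - 3)/2 = 12 < 18 ✗
k = 4: (3^4 - 3)/2 = 39 ≥ 18 ✓

4


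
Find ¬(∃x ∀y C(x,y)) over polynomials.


Original: ∃x ∀y C(x,y)
Rule: ¬∀→∃, ¬∃→∀, negate predicate.
Negation: ∀x ∃y ¬C(x,y)

∀x ∃y ¬C(x,y)


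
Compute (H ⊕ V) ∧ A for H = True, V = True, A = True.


H = True, V = True, A = True
Step 1: H ⊕ V = True XOR True = False
Step 2: False ∧ A = False AND True = False
XOR true when exactly one of H,V is true; then AND with A.

False


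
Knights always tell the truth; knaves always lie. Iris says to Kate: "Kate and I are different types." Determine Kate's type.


Iris says: "Kate and I are different types."
Case 1: Iris is a Knight (truth-teller)
  Statement is true → they ARE different → Kate is a Knave
Case 2: Iris is a Knave (liar)
  Statement is false → they are NOT different → Kate is a Knave
In both cases, Kate is a Knave.

Knave


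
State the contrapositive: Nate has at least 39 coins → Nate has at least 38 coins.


Original: If Nate has at least 39 coins, then Nate has at least 38 coins
Contrapositive: If ¬Q, then ¬P
Negate Q: not (Nate has at least 38 coins)
Negate P: not (Nate has at least 39 coins)

If not (Nate has at least 38 coins), then not (Nate has at least 39 coins).


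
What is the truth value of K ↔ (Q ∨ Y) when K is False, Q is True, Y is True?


K = False, Q = True, Y = True
Step 1: Q ∨ Y = True OR True = True
Step 2: K ↔ (True): true when both sides have same truth value.
Result: False ↔ True = False

False


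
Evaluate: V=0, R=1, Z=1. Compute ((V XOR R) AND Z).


V XOR R = 0^1 = 1
1 AND 1 = 1

1


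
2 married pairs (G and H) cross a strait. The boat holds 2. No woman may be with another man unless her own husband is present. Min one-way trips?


Label couples G and H.
1. WG+WH → (far: WG,WH; near: HG,HH)
2. WG ←   (far: WH; near: HG,HH,WG)
3. HG+HH → (far: HG,HH,WH; near: WG)
4. HG ←   (far: HH,WH; near: HG,WG)  — HG returns, since WG is alone on near bank
5. HG+WG → (far: all four; near: empty)
Every state respects the constraint.
Minimum trips = 5

5


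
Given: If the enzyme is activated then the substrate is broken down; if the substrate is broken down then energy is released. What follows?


Hypothetical syllogism: P → Q, Q → R ⊢ P → R
Premise 1: the enzyme is activated → the substrate is broken down
Premise 2: the substrate is broken down → energy is released
Chain the implications: the middle term (the substrate is broken down) links the two.
Conclusion: If the enzyme is activated, then energy is released.

If the enzyme is activated, then energy is released.
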